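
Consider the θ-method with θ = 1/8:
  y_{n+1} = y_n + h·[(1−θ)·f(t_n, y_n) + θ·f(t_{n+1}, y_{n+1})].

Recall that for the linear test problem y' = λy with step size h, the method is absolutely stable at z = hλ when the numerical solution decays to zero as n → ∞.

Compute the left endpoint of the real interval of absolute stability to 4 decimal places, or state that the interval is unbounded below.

With y'=λy (z=hλ):
  y_{n+1} = y_n + z·[7/8·y_n + 1/8·y_{n+1}] ⇒ (1 − 1/8z)y_{n+1} = (1 + 7/8z)y_n
  ⇒ R(z) = (1 + 7/8z)/(1 − 1/8z).

Solve |R(x)|<1 on ℝ⁻.
x=-1.71: |R|=0.4089
R=−1: 1+7/8x = −1+1/8x ⇒ -3/4x=2 ⇒ x=2/(-3/4)=-2.6667
Confirm numerically:
  x=-2.517: |R|=0.91461 <1
  x=-1.778: |R|=0.45469 <1
  x=-1.299: |R|=0.11754 <1
  x=-2.855: |R|=1.10410 >1
  x=-2.713: |R|=1.02595 >1
Stable set (-2.6667, 0).

left endpoint -2.6667.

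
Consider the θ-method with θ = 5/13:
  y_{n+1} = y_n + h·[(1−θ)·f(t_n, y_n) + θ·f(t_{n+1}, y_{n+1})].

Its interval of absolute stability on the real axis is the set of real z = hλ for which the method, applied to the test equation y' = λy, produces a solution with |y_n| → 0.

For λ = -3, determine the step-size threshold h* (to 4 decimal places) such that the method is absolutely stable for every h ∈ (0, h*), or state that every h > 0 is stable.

(-8.6667,0); λ=-3 ⇒ h* = (26/3)/3 = 2.8889.

With y'=λy (z=hλ):
  y_{n+1} = y_n + z·[8/13·y_n + 5/13·y_{n+1}] ⇒ (1 − 5/13z)y_{n+1} = (1 + 8/13z)y_n
  so R(z) = (1 + 8/13z)/(1 − 5/13z).

Solve |R(x)|<1 on ℝ⁻.
x=-1.77: |R|=0.0531
R=−1: 1+8/13x = −1+5/13x ⇒ -3/13x=2 ⇒ x=2/(-3/13)=-8.6667
Confirm numerically:
  x=-7.806: |R|=0.95037 <1
  x=-7.636: |R|=0.93959 <1
  x=-5.016: |R|=0.71239 <1
  x=-4.119: |R|=0.59390 <1
  x=-9.257: |R|=1.02987 >1
  x=-8.912: |R|=1.01279 >1
Stable set (-8.6667, 0).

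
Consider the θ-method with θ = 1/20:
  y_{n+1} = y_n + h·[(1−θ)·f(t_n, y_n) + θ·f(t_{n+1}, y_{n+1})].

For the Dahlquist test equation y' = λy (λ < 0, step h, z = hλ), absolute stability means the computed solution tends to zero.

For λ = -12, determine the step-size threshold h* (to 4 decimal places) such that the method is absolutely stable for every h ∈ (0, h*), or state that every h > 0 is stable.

(-2.2222,0); λ=-12 ⇒ h* = (20/9)/12 = 0.1852.

On y'=λy, z=hλ:
  y_{n+1} = y_n + z·[19/20·y_n + 1/20·y_{n+1}] ⇒ (1 − 1/20z)y_{n+1} = (1 + 19/20z)y_n
  R(z) = (1 + 19/20z)/(1 − 1/20z).

Boundary: |R(x)|=1, x<0.
x=-0.54: |R|=0.4742
R=−1: 1+19/20x = −1+1/20x ⇒ -9/10x=2 ⇒ x=2/(-9/10)=-2.2222
Confirm numerically:
  x=-2.087: |R|=0.88980 <1
  x=-2.033: |R|=0.84541 <1
  x=-1.163: |R|=0.09909 <1
  x=-2.784: |R|=1.44382 >1
  x=-2.622: |R|=1.31810 >1
  x=-2.447: |R|=1.18025 >1
Interval (-2.2222, 0).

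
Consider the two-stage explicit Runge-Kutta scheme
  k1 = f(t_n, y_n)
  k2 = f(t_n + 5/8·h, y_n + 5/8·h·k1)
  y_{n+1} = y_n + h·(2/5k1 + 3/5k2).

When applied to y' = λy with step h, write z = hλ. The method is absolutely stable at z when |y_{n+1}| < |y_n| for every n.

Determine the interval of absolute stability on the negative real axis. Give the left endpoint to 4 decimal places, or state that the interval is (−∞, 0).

(-2.6667, 0).

On y'=λy, z=hλ:
  k1=λy_n ⇒ h·k1=z·y_n;  k2=λ(1+5/8z)y_n ⇒ h·k2=z(1+5/8z)y_n
  y_{n+1}/y_n = 1 + 2/5z + 3/5z(1+5/8z) = 1 + z + 3/8z²
  ⇒ R(z) = 1 + z + 3/8z².

Need |R(x)|<1, x<0.
x=-0.97: |R|=0.3828
R=1: x+3/8x²=0 ⇒ x=−8/3=-2.6667; min R=1−1/(4·3/8)=0.3333>−1
Confirm numerically:
  x=-1.917: |R|=0.46108 <1
  x=-1.785: |R|=0.40983 <1
  x=-1.520: |R|=0.34640 <1
  x=-3.084: |R|=1.48265 >1
  x=-2.692: |R|=1.02557 >1
So |R|<1 on (-2.6667, 0).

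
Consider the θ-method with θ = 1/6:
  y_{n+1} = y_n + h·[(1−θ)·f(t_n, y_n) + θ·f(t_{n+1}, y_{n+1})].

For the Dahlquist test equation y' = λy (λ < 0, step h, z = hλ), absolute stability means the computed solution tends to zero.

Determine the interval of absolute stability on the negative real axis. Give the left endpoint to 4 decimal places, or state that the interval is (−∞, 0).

On y'=λy, z=hλ:
  y_{n+1} = y_n + z·[5/6·y_n + 1/6·y_{n+1}] ⇒ (1 − 1/6z)y_{n+1} = (1 + 5/6z)y_n
  R(z) = (1 + 5/6z)/(1 − 1/6z).

Find x<0 with |R(x)|<1.
x=-1.41: |R|=0.1417
R=−1: 1+5/6x = −1+1/6x ⇒ -2/3x=2 ⇒ x=2/(-2/3)=-3.0000
Confirm numerically:
  x=-2.909: |R|=0.95914 <1
  x=-2.791: |R|=0.90490 <1
  x=-2.541: |R|=0.78504 <1
  x=-2.107: |R|=0.55939 <1
  x=-3.480: |R|=1.20253 >1
  x=-3.444: |R|=1.18806 >1
  x=-3.309: |R|=1.13277 >1
Interval (-3.0000, 0).

(-3.0000, 0).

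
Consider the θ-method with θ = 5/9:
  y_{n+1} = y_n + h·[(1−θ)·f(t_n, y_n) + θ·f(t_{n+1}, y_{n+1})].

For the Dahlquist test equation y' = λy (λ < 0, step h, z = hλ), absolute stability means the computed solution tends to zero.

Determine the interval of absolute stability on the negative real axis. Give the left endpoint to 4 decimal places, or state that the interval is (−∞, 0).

(−∞, 0) — no finite endpoint.

Test eqn y'=λy, z=hλ:
  y_{n+1} = y_n + z·[4/9·y_n + 5/9·y_{n+1}] ⇒ (1 − 5/9z)y_{n+1} = (1 + 4/9z)y_n
  ⇒ R(z) = (1 + 4/9z)/(1 − 5/9z).

Boundary: |R(x)|=1, x<0.
x=-0.37: |R|=0.6931
x=-2: |R|=0.0526
x=-10: |R|=0.5254
x=-100: |R|=0.7682
θ=5/9≥1/2 ⇒ |1+4/9x|<|1−5/9x| ∀x<0 ⇒ unbounded interval.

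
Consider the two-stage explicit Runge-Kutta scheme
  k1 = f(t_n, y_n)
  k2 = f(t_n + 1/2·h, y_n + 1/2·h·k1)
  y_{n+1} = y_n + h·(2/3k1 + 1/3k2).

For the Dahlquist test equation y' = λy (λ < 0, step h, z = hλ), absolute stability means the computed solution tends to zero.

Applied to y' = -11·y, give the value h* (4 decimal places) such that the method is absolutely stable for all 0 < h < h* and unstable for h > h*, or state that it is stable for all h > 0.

(-6.0000,0); λ=-11 ⇒ h* = (6)/11 = 0.5455.

On y'=λy, z=hλ:
  k1=λy_n ⇒ h·k1=z·y_n;  k2=λ(1+1/2z)y_n ⇒ h·k2=z(1+1/2z)y_n
  y_{n+1}/y_n = 1 + 2/3z + 1/3z(1+1/2z) = 1 + z + 1/6z²
  ⇒ R(z) = 1 + z + 1/6z².

Solve |R(x)|<1 on ℝ⁻.
x=-1: |R|=0.1667
R=1: x+1/6x²=0 ⇒ x=−6=-6.0000; min R=1−1/(4·1/6)=-0.5000>−1
Confirm numerically:
  x=-5.050: |R|=0.20042 <1
  x=-4.580: |R|=0.08393 <1
  x=-3.229: |R|=0.49126 <1
  x=-6.242: |R|=1.25176 >1
  x=-6.067: |R|=1.06775 >1
  x=-6.045: |R|=1.04534 >1
Stable set (-6.0000, 0).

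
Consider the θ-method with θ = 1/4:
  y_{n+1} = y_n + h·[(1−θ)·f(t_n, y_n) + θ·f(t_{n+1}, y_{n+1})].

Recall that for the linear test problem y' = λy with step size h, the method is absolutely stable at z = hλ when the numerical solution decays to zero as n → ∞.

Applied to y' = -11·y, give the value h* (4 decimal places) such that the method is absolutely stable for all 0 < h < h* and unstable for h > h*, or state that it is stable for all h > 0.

(-4.0000,0); λ=-11 ⇒ h* = (4)/11 = 0.3636.

Test eqn y'=λy, z=hλ:
  y_{n+1} = y_n + z·[3/4·y_n + 1/4·y_{n+1}] ⇒ (1 − 1/4z)y_{n+1} = (1 + 3/4z)y_n
  ⇒ R(z) = (1 + 3/4z)/(1 − 1/4z).

Find x<0 with |R(x)|<1.
x=-1.11: |R|=0.1311
R=−1: 1+3/4x = −1+1/4x ⇒ -1/2x=2 ⇒ x=2/(-1/2)=-4.0000
Confirm numerically:
  x=-3.676: |R|=0.91558 <1
  x=-1.940: |R|=0.30640 <1
  x=-1.923: |R|=0.29867 <1
  x=-4.324: |R|=1.07785 >1
  x=-4.213: |R|=1.05187 >1
  x=-4.083: |R|=1.02054 >1
Interval (-4.0000, 0).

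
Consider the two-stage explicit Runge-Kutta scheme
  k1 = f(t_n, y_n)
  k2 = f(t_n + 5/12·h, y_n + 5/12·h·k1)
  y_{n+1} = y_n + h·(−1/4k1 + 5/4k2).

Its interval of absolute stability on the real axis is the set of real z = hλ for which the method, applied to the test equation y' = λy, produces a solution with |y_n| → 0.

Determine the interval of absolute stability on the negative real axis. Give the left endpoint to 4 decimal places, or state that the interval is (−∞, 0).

(-1.9200, 0).

With y'=λy (z=hλ):
  k1=λy_n ⇒ h·k1=z·y_n;  k2=λ(1+5/12z)y_n ⇒ h·k2=z(1+5/12z)y_n
  y_{n+1}/y_n = 1 − 1/4z + 5/4z(1+5/12z) = 1 + z + 25/48z²
  ⇒ R(z) = 1 + z + 25/48z².

Find x<0 with |R(x)|<1.
x=-1.07: |R|=0.5263
R=1: x+25/48x²=0 ⇒ x=−48/25=-1.9200; min R=1−1/(4·25/48)=0.5200>−1
Confirm numerically:
  x=-1.369: |R|=0.60713 <1
  x=-1.052: |R|=0.52441 <1
  x=-1.015: |R|=0.52158 <1
  x=-0.979: |R|=0.52019 <1
  x=-2.438: |R|=1.65775 >1
  x=-2.206: |R|=1.32860 >1
So |R|<1 on (-1.9200, 0).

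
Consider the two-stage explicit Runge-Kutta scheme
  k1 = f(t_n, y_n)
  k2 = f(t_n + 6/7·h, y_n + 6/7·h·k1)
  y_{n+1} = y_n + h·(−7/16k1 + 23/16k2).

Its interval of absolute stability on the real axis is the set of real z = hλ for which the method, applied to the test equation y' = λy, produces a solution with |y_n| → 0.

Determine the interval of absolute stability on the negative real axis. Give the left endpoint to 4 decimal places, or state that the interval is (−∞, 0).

(-0.8116, 0).

With y'=λy (z=hλ):
  k1=λy_n ⇒ h·k1=z·y_n;  k2=λ(1+6/7z)y_n ⇒ h·k2=z(1+6/7z)y_n
  y_{n+1}/y_n = 1 − 7/16z + 23/16z(1+6/7z) = 1 + z + 69/56z²
  so R(z) = 1 + z + 69/56z².

Find x<0 with |R(x)|<1.
x=-1.75: |R|=3.0234
R=1: x+69/56x²=0 ⇒ x=−56/69=-0.8116; min R=1−1/(4·69/56)=0.7971>−1
Confirm numerically:
  x=-0.726: |R|=0.92343 <1
  x=-0.659: |R|=0.87610 <1
  x=-0.517: |R|=0.81234 <1
  x=-1.106: |R|=1.40120 >1
  x=-0.906: |R|=1.10539 >1
Interval (-0.8116, 0).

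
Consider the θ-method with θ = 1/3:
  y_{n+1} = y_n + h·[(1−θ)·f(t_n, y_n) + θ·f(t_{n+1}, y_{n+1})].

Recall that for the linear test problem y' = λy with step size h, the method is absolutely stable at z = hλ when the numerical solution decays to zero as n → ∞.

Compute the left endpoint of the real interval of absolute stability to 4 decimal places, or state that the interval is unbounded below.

Set f=λy, z=hλ:
  y_{n+1} = y_n + z·[2/3·y_n + 1/3·y_{n+1}] ⇒ (1 − 1/3z)y_{n+1} = (1 + 2/3z)y_n
  ⇒ R(z) = (1 + 2/3z)/(1 − 1/3z).

Need |R(x)|<1, x<0.
x=-1.26: |R|=0.1127
R=−1: 1+2/3x = −1+1/3x ⇒ -1/3x=2 ⇒ x=2/(-1/3)=-6.0000
Confirm numerically:
  x=-5.816: |R|=0.97913 <1
  x=-5.025: |R|=0.87850 <1
  x=-3.886: |R|=0.69300 <1
  x=-3.009: |R|=0.50225 <1
  x=-6.327: |R|=1.03506 >1
  x=-6.205: |R|=1.02227 >1
Stable set (-6.0000, 0).

z* = -6.0000.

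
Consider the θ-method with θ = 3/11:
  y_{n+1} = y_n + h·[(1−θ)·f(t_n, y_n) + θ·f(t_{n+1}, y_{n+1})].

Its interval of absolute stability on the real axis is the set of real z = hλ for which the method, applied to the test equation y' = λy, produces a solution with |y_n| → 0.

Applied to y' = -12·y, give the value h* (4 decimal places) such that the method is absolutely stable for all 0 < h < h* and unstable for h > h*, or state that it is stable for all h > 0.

With y'=λy (z=hλ):
  y_{n+1} = y_n + z·[8/11·y_n + 3/11·y_{n+1}] ⇒ (1 − 3/11z)y_{n+1} = (1 + 8/11z)y_n
  so R(z) = (1 + 8/11z)/(1 − 3/11z).

Solve |R(x)|<1 on ℝ⁻.
x=-0.92: |R|=0.2645
R=−1: 1+8/11x = −1+3/11x ⇒ -5/11x=2 ⇒ x=2/(-5/11)=-4.4000
Confirm numerically:
  x=-4.134: |R|=0.94317 <1
  x=-3.839: |R|=0.87543 <1
  x=-3.074: |R|=0.67214 <1
  x=-1.910: |R|=0.25583 <1
  x=-4.943: |R|=1.10511 >1
  x=-4.740: |R|=1.06741 >1
  x=-4.486: |R|=1.01758 >1
So |R|<1 on (-4.4000, 0).

(-4.4000,0); λ=-12 ⇒ h* = (22/5)/12 = 0.3667.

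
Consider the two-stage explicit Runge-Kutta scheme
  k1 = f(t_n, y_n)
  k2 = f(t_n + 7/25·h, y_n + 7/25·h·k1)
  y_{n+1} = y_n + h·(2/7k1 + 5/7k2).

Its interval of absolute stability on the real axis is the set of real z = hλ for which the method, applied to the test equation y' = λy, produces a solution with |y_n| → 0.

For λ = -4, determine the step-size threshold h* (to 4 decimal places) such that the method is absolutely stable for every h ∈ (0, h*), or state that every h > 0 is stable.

(-5.0000,0); λ=-4 ⇒ h* = (5)/4 = 1.2500.

On y'=λy, z=hλ:
  k1=λy_n ⇒ h·k1=z·y_n;  k2=λ(1+7/25z)y_n ⇒ h·k2=z(1+7/25z)y_n
  y_{n+1}/y_n = 1 + 2/7z + 5/7z(1+7/25z) = 1 + z + 1/5z²
  ⇒ R(z) = 1 + z + 1/5z².

Need |R(x)|<1, x<0.
x=-1.64: |R|=0.1021
R=1: x+1/5x²=0 ⇒ x=−5=-5.0000; min R=1−1/(4·1/5)=-0.2500>−1
Confirm numerically:
  x=-3.332: |R|=0.11156 <1
  x=-2.747: |R|=0.23780 <1
  x=-2.619: |R|=0.24717 <1
  x=-2.496: |R|=0.25000 <1
  x=-5.575: |R|=1.64112 >1
  x=-5.295: |R|=1.31240 >1
  x=-5.210: |R|=1.21882 >1
So |R|<1 on (-5.0000, 0).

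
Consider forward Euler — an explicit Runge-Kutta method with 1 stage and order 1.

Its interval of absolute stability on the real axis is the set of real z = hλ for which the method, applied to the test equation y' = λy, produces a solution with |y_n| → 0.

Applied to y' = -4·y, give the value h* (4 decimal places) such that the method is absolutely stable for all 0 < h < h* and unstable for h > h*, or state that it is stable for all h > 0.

(-2.0000,0); λ=-4 ⇒ h* = 0.5000.

On y'=λy, z=hλ:
  order 1, 1-stage ⇒ R(z)=1+z
  (e.g. R(-0.8)=0.20000, |R|=0.20000)

Need |R(x)|<1, x<0.
x=-0.8: |R|=0.2000
|R(-2.33)|=1.3300 |R(-2.08)|=1.0800 |R(-1.91)|=0.9100
Bisect:
  x_lo=-2.3754 |R|=1.3754  x_hi=-0.2555 |R|=0.7445
  mid=-1.31549 |R|=0.31549 →hi
  mid=-1.84546 |R|=0.84546 →hi
  mid=-2.11045 |R|=1.11045 →lo
  mid=-1.97796 |R|=0.97796 →hi
  mid=-2.04420 |R|=1.04420 →lo
  mid=-2.01108 |R|=1.01108 →lo
  mid=-1.99452 |R|=0.99452 →hi
  mid=-2.00280 |R|=1.00280 →lo
  mid=-1.99866 |R|=0.99866 →hi
  ...
  [-2.00008,-1.99995] ⇒ x*=-2.0000
Stable set (-2.0000, 0).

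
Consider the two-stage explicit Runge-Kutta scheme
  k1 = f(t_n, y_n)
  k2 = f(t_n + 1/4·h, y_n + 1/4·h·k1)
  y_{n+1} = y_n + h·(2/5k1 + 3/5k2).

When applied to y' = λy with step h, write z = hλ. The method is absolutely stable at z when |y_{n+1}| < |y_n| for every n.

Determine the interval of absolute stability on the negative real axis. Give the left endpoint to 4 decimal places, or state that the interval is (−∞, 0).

(-6.6667, 0).

With y'=λy (z=hλ):
  k1=λy_n ⇒ h·k1=z·y_n;  k2=λ(1+1/4z)y_n ⇒ h·k2=z(1+1/4z)y_n
  y_{n+1}/y_n = 1 + 2/5z + 3/5z(1+1/4z) = 1 + z + 3/20z²
  ⇒ R(z) = 1 + z + 3/20z².

Boundary: |R(x)|=1, x<0.
x=-1.4: |R|=0.1060
R=1: x+3/20x²=0 ⇒ x=−20/3=-6.6667; min R=1−1/(4·3/20)=-0.6667>−1
Confirm numerically:
  x=-5.643: |R|=0.13352 <1
  x=-5.513: |R|=0.04598 <1
  x=-4.343: |R|=0.51375 <1
  x=-3.199: |R|=0.66396 <1
  x=-6.940: |R|=1.28454 >1
  x=-6.857: |R|=1.19577 >1
Interval (-6.6667, 0).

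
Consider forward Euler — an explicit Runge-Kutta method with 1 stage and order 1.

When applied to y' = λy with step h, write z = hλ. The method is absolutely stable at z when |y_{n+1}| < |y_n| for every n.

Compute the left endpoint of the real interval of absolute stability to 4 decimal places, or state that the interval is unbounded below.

z* = -2.0000.

With y'=λy (z=hλ):
  order 1, 1-stage ⇒ R(z)=1+z
  (e.g. R(-1.52)=-0.52000, |R|=0.52000)

Solve |R(x)|<1 on ℝ⁻.
x=-1.52: |R|=0.5200
|R(-2.4)|=1.4000 |R(-2.25)|=1.2500 |R(-1.45)|=0.4500
Bisect:
  x_lo=-2.4892 |R|=1.4892  x_hi=-0.2485 |R|=0.7515
  mid=-1.36886 |R|=0.36886 →hi
  mid=-1.92902 |R|=0.92902 →hi
  mid=-2.20910 |R|=1.20910 →lo
  mid=-2.06906 |R|=1.06906 →lo
  mid=-1.99904 |R|=0.99904 →hi
  mid=-2.03405 |R|=1.03405 →lo
  mid=-2.01654 |R|=1.01654 →lo
  ...
  [-2.00013,-1.99999] ⇒ x*=-2.0000
Stable set (-2.0000, 0).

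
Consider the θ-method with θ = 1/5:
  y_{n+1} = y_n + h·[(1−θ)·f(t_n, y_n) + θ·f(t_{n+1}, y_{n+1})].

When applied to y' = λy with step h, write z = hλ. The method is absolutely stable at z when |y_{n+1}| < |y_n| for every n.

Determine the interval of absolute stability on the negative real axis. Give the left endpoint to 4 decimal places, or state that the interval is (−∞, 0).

(-3.3333, 0).

Test eqn y'=λy, z=hλ:
  y_{n+1} = y_n + z·[4/5·y_n + 1/5·y_{n+1}] ⇒ (1 − 1/5z)y_{n+1} = (1 + 4/5z)y_n
  ⇒ R(z) = (1 + 4/5z)/(1 − 1/5z).

Find x<0 with |R(x)|<1.
x=-0.3: |R|=0.7170
R=−1: 1+4/5x = −1+1/5x ⇒ -3/5x=2 ⇒ x=2/(-3/5)=-3.3333
Confirm numerically:
  x=-2.875: |R|=0.82540 <1
  x=-1.786: |R|=0.31594 <1
  x=-1.728: |R|=0.28419 <1
  x=-1.637: |R|=0.23324 <1
  x=-3.603: |R|=1.09404 >1
  x=-3.439: |R|=1.03756 >1
So |R|<1 on (-3.3333, 0).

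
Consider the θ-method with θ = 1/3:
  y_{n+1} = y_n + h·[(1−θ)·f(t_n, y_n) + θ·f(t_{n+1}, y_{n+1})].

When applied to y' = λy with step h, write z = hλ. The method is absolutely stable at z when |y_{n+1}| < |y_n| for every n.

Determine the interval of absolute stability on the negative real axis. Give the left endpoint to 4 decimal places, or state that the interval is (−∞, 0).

z∈(-6.0000,0).

On y'=λy, z=hλ:
  y_{n+1} = y_n + z·[2/3·y_n + 1/3·y_{n+1}] ⇒ (1 − 1/3z)y_{n+1} = (1 + 2/3z)y_n
  R(z) = (1 + 2/3z)/(1 − 1/3z).

Need |R(x)|<1, x<0.
x=-0.35: |R|=0.6866
R=−1: 1+2/3x = −1+1/3x ⇒ -1/3x=2 ⇒ x=2/(-1/3)=-6.0000
Confirm numerically:
  x=-5.976: |R|=0.99733 <1
  x=-4.141: |R|=0.73967 <1
  x=-3.935: |R|=0.70224 <1
  x=-3.102: |R|=0.52507 <1
  x=-6.155: |R|=1.01693 >1
  x=-6.063: |R|=1.00695 >1
So |R|<1 on (-6.0000, 0).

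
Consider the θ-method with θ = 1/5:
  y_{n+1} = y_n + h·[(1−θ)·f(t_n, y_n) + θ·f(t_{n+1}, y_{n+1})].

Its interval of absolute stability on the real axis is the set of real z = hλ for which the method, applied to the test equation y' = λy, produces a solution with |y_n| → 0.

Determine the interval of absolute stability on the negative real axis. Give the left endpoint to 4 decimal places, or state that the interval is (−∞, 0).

z∈(-3.3333,0).

On y'=λy, z=hλ:
  y_{n+1} = y_n + z·[4/5·y_n + 1/5·y_{n+1}] ⇒ (1 − 1/5z)y_{n+1} = (1 + 4/5z)y_n
  Hence R(z) = (1 + 4/5z)/(1 − 1/5z).

Need |R(x)|<1, x<0.
x=-1.48: |R|=0.1420
R=−1: 1+4/5x = −1+1/5x ⇒ -3/5x=2 ⇒ x=2/(-3/5)=-3.3333
Confirm numerically:
  x=-3.299: |R|=0.98759 <1
  x=-2.625: |R|=0.72131 <1
  x=-1.789: |R|=0.31757 <1
  x=-3.880: |R|=1.18468 >1
  x=-3.385: |R|=1.01849 >1
Stable set (-3.3333, 0).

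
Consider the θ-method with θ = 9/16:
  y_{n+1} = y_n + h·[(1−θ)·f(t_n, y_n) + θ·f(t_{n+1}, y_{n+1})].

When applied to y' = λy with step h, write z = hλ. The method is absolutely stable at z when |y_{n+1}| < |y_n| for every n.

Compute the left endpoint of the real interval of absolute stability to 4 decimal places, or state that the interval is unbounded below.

interval (−∞, 0).

With y'=λy (z=hλ):
  y_{n+1} = y_n + z·[7/16·y_n + 9/16·y_{n+1}] ⇒ (1 − 9/16z)y_{n+1} = (1 + 7/16z)y_n
  R(z) = (1 + 7/16z)/(1 − 9/16z).

Need |R(x)|<1, x<0.
x=-0.65: |R|=0.5240
x=-2: |R|=0.0588
x=-10: |R|=0.5094
x=-100: |R|=0.7467
θ=9/16≥1/2 ⇒ |1+7/16x|<|1−9/16x| ∀x<0 ⇒ interval (−∞,0).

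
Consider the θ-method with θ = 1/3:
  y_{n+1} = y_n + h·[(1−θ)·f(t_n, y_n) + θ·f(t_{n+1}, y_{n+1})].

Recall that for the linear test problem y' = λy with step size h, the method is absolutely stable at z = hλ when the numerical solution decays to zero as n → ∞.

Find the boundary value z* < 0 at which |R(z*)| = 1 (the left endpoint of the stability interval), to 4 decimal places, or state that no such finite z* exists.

Set f=λy, z=hλ:
  y_{n+1} = y_n + z·[2/3·y_n + 1/3·y_{n+1}] ⇒ (1 − 1/3z)y_{n+1} = (1 + 2/3z)y_n
  so R(z) = (1 + 2/3z)/(1 − 1/3z).

Need |R(x)|<1, x<0.
x=-1.45: |R|=0.0225
R=−1: 1+2/3x = −1+1/3x ⇒ -1/3x=2 ⇒ x=2/(-1/3)=-6.0000
Confirm numerically:
  x=-5.742: |R|=0.97049 <1
  x=-5.663: |R|=0.96110 <1
  x=-5.187: |R|=0.90070 <1
  x=-4.108: |R|=0.73382 <1
  x=-6.351: |R|=1.03754 >1
  x=-6.325: |R|=1.03485 >1
  x=-6.183: |R|=1.01993 >1
Interval (-6.0000, 0).

z* = -6.0000.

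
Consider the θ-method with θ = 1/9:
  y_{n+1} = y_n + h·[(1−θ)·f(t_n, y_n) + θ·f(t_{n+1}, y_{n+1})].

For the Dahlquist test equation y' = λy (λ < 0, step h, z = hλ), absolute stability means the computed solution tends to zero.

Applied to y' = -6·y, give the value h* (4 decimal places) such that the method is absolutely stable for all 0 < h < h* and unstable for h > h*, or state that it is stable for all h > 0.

On y'=λy, z=hλ:
  y_{n+1} = y_n + z·[8/9·y_n + 1/9·y_{n+1}] ⇒ (1 − 1/9z)y_{n+1} = (1 + 8/9z)y_n
  Hence R(z) = (1 + 8/9z)/(1 − 1/9z).

Need |R(x)|<1, x<0.
x=-1.21: |R|=0.0666
R=−1: 1+8/9x = −1+1/9x ⇒ -7/9x=2 ⇒ x=2/(-7/9)=-2.5714
Confirm numerically:
  x=-2.534: |R|=0.97728 <1
  x=-2.371: |R|=0.87662 <1
  x=-2.169: |R|=0.74778 <1
  x=-1.697: |R|=0.42778 <1
  x=-3.144: |R|=1.33004 >1
  x=-3.054: |R|=1.28024 >1
So |R|<1 on (-2.5714, 0).

(-2.5714,0); λ=-6 ⇒ h* = (18/7)/6 = 0.4286.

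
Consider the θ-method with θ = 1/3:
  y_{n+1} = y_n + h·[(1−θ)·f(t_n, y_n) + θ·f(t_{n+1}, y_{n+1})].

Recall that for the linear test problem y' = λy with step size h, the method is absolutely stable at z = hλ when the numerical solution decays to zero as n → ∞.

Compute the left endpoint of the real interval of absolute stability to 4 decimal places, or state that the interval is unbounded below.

On y'=λy, z=hλ:
  y_{n+1} = y_n + z·[2/3·y_n + 1/3·y_{n+1}] ⇒ (1 − 1/3z)y_{n+1} = (1 + 2/3z)y_n
  Hence R(z) = (1 + 2/3z)/(1 − 1/3z).

Boundary: |R(x)|=1, x<0.
x=-1.17: |R|=0.1583
R=−1: 1+2/3x = −1+1/3x ⇒ -1/3x=2 ⇒ x=2/(-1/3)=-6.0000
Confirm numerically:
  x=-4.299: |R|=0.76695 <1
  x=-3.003: |R|=0.50075 <1
  x=-2.943: |R|=0.48561 <1
  x=-6.592: |R|=1.06172 >1
  x=-6.401: |R|=1.04266 >1
  x=-6.269: |R|=1.02902 >1
Interval (-6.0000, 0).

left endpoint -6.0000.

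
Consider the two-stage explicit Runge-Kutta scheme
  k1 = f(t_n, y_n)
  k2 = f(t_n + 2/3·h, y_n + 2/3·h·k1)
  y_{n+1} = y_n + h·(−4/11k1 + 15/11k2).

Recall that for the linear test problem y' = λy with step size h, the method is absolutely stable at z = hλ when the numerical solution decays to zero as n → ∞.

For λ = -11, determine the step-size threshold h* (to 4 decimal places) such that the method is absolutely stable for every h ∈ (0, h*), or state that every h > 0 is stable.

(-1.1000,0); λ=-11 ⇒ h* = (11/10)/11 = 0.1000.

Set f=λy, z=hλ:
  k1=λy_n ⇒ h·k1=z·y_n;  k2=λ(1+2/3z)y_n ⇒ h·k2=z(1+2/3z)y_n
  y_{n+1}/y_n = 1 − 4/11z + 15/11z(1+2/3z) = 1 + z + 10/11z²
  R(z) = 1 + z + 10/11z².

Find x<0 with |R(x)|<1.
x=-0.52: |R|=0.7258
R=1: x+10/11x²=0 ⇒ x=−11/10=-1.1000; min R=1−1/(4·10/11)=0.7250>−1
Confirm numerically:
  x=-0.877: |R|=0.82221 <1
  x=-0.871: |R|=0.81867 <1
  x=-0.668: |R|=0.73766 <1
  x=-1.404: |R|=1.38801 >1
  x=-1.372: |R|=1.33926 >1
  x=-1.233: |R|=1.14908 >1
Interval (-1.1000, 0).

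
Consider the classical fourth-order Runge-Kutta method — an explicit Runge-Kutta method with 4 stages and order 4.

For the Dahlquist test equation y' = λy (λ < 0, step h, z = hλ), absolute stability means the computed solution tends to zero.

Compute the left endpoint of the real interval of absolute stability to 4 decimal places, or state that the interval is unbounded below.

z* = -2.7853.

Test eqn y'=λy, z=hλ:
  order 4, 4-stage ⇒ R(z)=1+z+z^2/2+z^3/6+z^4/24
  (e.g. R(-0.41)=0.66374, |R|=0.66374)

Find x<0 with |R(x)|<1.
x=-0.41: |R|=0.6637
|R(-2.23)|=0.4386 |R(-1.56)|=0.2708 |R(-1.33)|=0.2927
Bisect:
  x_lo=-3.3890 |R|=2.3627  x_hi=-0.2918 |R|=0.7470
  mid=-1.84037 |R|=0.29221 →hi
  mid=-2.61467 |R|=0.77179 →hi
  mid=-3.00183 |R|=1.37866 →lo
  mid=-2.80825 |R|=1.03517 →lo
  mid=-2.71146 |R|=0.89427 →hi
  mid=-2.75986 |R|=0.96232 →hi
  mid=-2.78405 |R|=0.99813 →hi
  mid=-2.79615 |R|=1.01649 →lo
  mid=-2.79010 |R|=1.00727 →lo
  ...
  [-2.78538,-2.78519] ⇒ x*=-2.7853
Interval (-2.7853, 0).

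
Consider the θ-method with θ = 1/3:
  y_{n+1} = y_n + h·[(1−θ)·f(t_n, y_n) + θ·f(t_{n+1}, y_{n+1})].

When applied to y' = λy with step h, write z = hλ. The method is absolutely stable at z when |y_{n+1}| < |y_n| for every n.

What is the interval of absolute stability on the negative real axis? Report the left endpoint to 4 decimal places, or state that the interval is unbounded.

(-6.0000, 0).

On y'=λy, z=hλ:
  y_{n+1} = y_n + z·[2/3·y_n + 1/3·y_{n+1}] ⇒ (1 − 1/3z)y_{n+1} = (1 + 2/3z)y_n
  so R(z) = (1 + 2/3z)/(1 − 1/3z).

Solve |R(x)|<1 on ℝ⁻.
x=-1.73: |R|=0.0973
R=−1: 1+2/3x = −1+1/3x ⇒ -1/3x=2 ⇒ x=2/(-1/3)=-6.0000
Confirm numerically:
  x=-4.457: |R|=0.79308 <1
  x=-4.326: |R|=0.77150 <1
  x=-3.765: |R|=0.66962 <1
  x=-2.532: |R|=0.37310 <1
  x=-6.561: |R|=1.05868 >1
  x=-6.384: |R|=1.04092 >1
  x=-6.057: |R|=1.00629 >1
Stable set (-6.0000, 0).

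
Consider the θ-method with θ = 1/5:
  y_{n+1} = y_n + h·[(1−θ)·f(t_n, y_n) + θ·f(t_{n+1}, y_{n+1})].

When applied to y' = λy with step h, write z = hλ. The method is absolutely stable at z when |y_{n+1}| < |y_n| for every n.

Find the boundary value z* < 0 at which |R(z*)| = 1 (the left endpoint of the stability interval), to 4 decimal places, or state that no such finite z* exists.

With y'=λy (z=hλ):
  y_{n+1} = y_n + z·[4/5·y_n + 1/5·y_{n+1}] ⇒ (1 − 1/5z)y_{n+1} = (1 + 4/5z)y_n
  Hence R(z) = (1 + 4/5z)/(1 − 1/5z).

Boundary: |R(x)|=1, x<0.
x=-0.69: |R|=0.3937
R=−1: 1+4/5x = −1+1/5x ⇒ -3/5x=2 ⇒ x=2/(-3/5)=-3.3333
Confirm numerically:
  x=-2.967: |R|=0.86206 <1
  x=-2.488: |R|=0.66132 <1
  x=-2.007: |R|=0.43214 <1
  x=-3.796: |R|=1.15780 >1
  x=-3.725: |R|=1.13467 >1
  x=-3.617: |R|=1.09876 >1
So |R|<1 on (-3.3333, 0).

left endpoint -3.3333.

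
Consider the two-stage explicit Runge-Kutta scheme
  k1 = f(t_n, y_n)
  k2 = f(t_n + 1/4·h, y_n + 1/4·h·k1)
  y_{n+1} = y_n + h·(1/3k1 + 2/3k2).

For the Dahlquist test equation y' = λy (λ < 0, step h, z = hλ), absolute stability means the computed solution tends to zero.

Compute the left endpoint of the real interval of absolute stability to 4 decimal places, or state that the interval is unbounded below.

z* = -6.0000.

With y'=λy (z=hλ):
  k1=λy_n ⇒ h·k1=z·y_n;  k2=λ(1+1/4z)y_n ⇒ h·k2=z(1+1/4z)y_n
  y_{n+1}/y_n = 1 + 1/3z + 2/3z(1+1/4z) = 1 + z + 1/6z²
  ⇒ R(z) = 1 + z + 1/6z².

Need |R(x)|<1, x<0.
x=-1.12: |R|=0.0891
R=1: x+1/6x²=0 ⇒ x=−6=-6.0000; min R=1−1/(4·1/6)=-0.5000>−1
Confirm numerically:
  x=-5.908: |R|=0.90941 <1
  x=-4.546: |R|=0.10165 <1
  x=-3.104: |R|=0.49820 <1
  x=-2.849: |R|=0.49620 <1
  x=-6.545: |R|=1.59450 >1
  x=-6.395: |R|=1.42100 >1
Stable set (-6.0000, 0).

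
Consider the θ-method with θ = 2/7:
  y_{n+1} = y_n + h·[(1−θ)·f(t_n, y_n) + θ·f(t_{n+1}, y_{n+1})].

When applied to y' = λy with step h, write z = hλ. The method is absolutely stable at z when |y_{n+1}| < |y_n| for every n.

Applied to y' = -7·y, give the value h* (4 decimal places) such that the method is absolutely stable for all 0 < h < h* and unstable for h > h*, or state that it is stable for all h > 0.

(-4.6667,0); λ=-7 ⇒ h* = (14/3)/7 = 0.6667.

On y'=λy, z=hλ:
  y_{n+1} = y_n + z·[5/7·y_n + 2/7·y_{n+1}] ⇒ (1 − 2/7z)y_{n+1} = (1 + 5/7z)y_n
  R(z) = (1 + 5/7z)/(1 − 2/7z).

Need |R(x)|<1, x<0.
x=-0.55: |R|=0.5247
R=−1: 1+5/7x = −1+2/7x ⇒ -3/7x=2 ⇒ x=2/(-3/7)=-4.6667
Confirm numerically:
  x=-4.512: |R|=0.97104 <1
  x=-4.305: |R|=0.93049 <1
  x=-4.120: |R|=0.89239 <1
  x=-2.488: |R|=0.45424 <1
  x=-5.110: |R|=1.07724 >1
  x=-4.944: |R|=1.04927 >1
Interval (-4.6667, 0).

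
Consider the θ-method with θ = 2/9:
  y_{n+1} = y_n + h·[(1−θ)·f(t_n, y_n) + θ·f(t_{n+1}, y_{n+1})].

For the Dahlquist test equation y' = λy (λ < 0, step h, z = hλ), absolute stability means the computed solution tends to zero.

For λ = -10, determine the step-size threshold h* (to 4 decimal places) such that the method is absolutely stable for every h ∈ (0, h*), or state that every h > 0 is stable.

With y'=λy (z=hλ):
  y_{n+1} = y_n + z·[7/9·y_n + 2/9·y_{n+1}] ⇒ (1 − 2/9z)y_{n+1} = (1 + 7/9z)y_n
  so R(z) = (1 + 7/9z)/(1 − 2/9z).

Solve |R(x)|<1 on ℝ⁻.
x=-0.97: |R|=0.2020
R=−1: 1+7/9x = −1+2/9x ⇒ -5/9x=2 ⇒ x=2/(-5/9)=-3.6000
Confirm numerically:
  x=-3.417: |R|=0.94221 <1
  x=-3.284: |R|=0.89851 <1
  x=-2.550: |R|=0.62766 <1
  x=-3.975: |R|=1.11062 >1
  x=-3.904: |R|=1.09043 >1
  x=-3.810: |R|=1.06318 >1
So |R|<1 on (-3.6000, 0).

(-3.6000,0); λ=-10 ⇒ h* = (18/5)/10 = 0.3600.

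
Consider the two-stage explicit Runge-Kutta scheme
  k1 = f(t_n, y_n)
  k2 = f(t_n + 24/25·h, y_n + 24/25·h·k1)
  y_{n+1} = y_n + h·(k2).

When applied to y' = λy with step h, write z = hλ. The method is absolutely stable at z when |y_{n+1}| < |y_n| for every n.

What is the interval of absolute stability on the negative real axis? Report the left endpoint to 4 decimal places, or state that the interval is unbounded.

Test eqn y'=λy, z=hλ:
  k1=λy_n ⇒ h·k1=z·y_n;  k2=λ(1+24/25z)y_n ⇒ h·k2=z(1+24/25z)y_n
  y_{n+1}/y_n = 1 + z(1+24/25z) = 1 + z + 24/25z²
  ⇒ R(z) = 1 + z + 24/25z².

Solve |R(x)|<1 on ℝ⁻.
x=-1.76: |R|=2.2137
R=1: x+24/25x²=0 ⇒ x=−25/24=-1.0417; min R=1−1/(4·24/25)=0.7396>−1
Confirm numerically:
  x=-1.014: |R|=0.97307 <1
  x=-1.002: |R|=0.96184 <1
  x=-0.721: |R|=0.77805 <1
  x=-0.715: |R|=0.77578 <1
  x=-1.625: |R|=1.91000 >1
  x=-1.482: |R|=1.62647 >1
  x=-1.095: |R|=1.05606 >1
Stable set (-1.0417, 0).

z∈(-1.0417,0).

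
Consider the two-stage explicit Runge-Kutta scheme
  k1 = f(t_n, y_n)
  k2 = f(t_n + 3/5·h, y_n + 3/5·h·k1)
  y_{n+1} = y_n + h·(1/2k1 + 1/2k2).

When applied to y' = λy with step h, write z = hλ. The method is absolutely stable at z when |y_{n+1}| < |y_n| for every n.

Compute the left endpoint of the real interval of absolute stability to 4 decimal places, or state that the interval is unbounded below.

z* = -3.3333.

Test eqn y'=λy, z=hλ:
  k1=λy_n ⇒ h·k1=z·y_n;  k2=λ(1+3/5z)y_n ⇒ h·k2=z(1+3/5z)y_n
  y_{n+1}/y_n = 1 + 1/2z + 1/2z(1+3/5z) = 1 + z + 3/10z²
  Hence R(z) = 1 + z + 3/10z².

Solve |R(x)|<1 on ℝ⁻.
x=-1.18: |R|=0.2377
R=1: x+3/10x²=0 ⇒ x=−10/3=-3.3333; min R=1−1/(4·3/10)=0.1667>−1
Confirm numerically:
  x=-3.201: |R|=0.87292 <1
  x=-2.893: |R|=0.61783 <1
  x=-2.445: |R|=0.34841 <1
  x=-2.274: |R|=0.27732 <1
  x=-3.765: |R|=1.48757 >1
  x=-3.519: |R|=1.19601 >1
Interval (-3.3333, 0).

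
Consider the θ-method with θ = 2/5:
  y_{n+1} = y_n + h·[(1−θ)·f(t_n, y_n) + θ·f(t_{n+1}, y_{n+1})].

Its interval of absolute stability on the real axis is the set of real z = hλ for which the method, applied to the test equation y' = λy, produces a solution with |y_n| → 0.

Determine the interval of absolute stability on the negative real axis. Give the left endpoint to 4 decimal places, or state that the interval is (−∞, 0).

(-10.0000, 0).

On y'=λy, z=hλ:
  y_{n+1} = y_n + z·[3/5·y_n + 2/5·y_{n+1}] ⇒ (1 − 2/5z)y_{n+1} = (1 + 3/5z)y_n
  ⇒ R(z) = (1 + 3/5z)/(1 − 2/5z).

Boundary: |R(x)|=1, x<0.
x=-0.97: |R|=0.3012
R=−1: 1+3/5x = −1+2/5x ⇒ -1/5x=2 ⇒ x=2/(-1/5)=-10.0000
Confirm numerically:
  x=-8.569: |R|=0.93536 <1
  x=-5.345: |R|=0.70331 <1
  x=-4.929: |R|=0.65870 <1
  x=-10.539: |R|=1.02067 >1
  x=-10.287: |R|=1.01122 >1
So |R|<1 on (-10.0000, 0).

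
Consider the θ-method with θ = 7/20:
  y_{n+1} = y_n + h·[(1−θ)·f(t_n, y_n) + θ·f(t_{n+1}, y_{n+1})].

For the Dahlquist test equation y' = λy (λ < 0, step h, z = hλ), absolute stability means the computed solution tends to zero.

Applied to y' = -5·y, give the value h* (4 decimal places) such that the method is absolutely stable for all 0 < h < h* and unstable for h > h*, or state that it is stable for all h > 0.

Test eqn y'=λy, z=hλ:
  y_{n+1} = y_n + z·[13/20·y_n + 7/20·y_{n+1}] ⇒ (1 − 7/20z)y_{n+1} = (1 + 13/20z)y_n
  R(z) = (1 + 13/20z)/(1 − 7/20z).

Need |R(x)|<1, x<0.
x=-1.31: |R|=0.1018
R=−1: 1+13/20x = −1+7/20x ⇒ -3/10x=2 ⇒ x=2/(-3/10)=-6.6667
Confirm numerically:
  x=-6.156: |R|=0.95144 <1
  x=-5.984: |R|=0.93382 <1
  x=-3.668: |R|=0.60610 <1
  x=-7.209: |R|=1.04618 >1
  x=-6.793: |R|=1.01122 >1
  x=-6.689: |R|=1.00201 >1
So |R|<1 on (-6.6667, 0).

(-6.6667,0); λ=-5 ⇒ h* = (20/3)/5 = 1.3333.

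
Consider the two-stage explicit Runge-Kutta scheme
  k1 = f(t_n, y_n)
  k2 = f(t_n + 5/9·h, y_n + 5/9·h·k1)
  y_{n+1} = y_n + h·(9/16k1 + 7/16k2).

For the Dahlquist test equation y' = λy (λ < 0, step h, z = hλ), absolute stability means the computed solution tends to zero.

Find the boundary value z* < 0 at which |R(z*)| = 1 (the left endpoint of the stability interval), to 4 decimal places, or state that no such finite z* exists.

On y'=λy, z=hλ:
  k1=λy_n ⇒ h·k1=z·y_n;  k2=λ(1+5/9z)y_n ⇒ h·k2=z(1+5/9z)y_n
  y_{n+1}/y_n = 1 + 9/16z + 7/16z(1+5/9z) = 1 + z + 35/144z²
  so R(z) = 1 + z + 35/144z².

Boundary: |R(x)|=1, x<0.
x=-1.5: |R|=0.0469
R=1: x+35/144x²=0 ⇒ x=−144/35=-4.1143; min R=1−1/(4·35/144)=-0.0286>−1
Confirm numerically:
  x=-3.753: |R|=0.67044 <1
  x=-2.900: |R|=0.14410 <1
  x=-2.720: |R|=0.07822 <1
  x=-4.448: |R|=1.36078 >1
  x=-4.386: |R|=1.28966 >1
  x=-4.352: |R|=1.25145 >1
So |R|<1 on (-4.1143, 0).

z* = -4.1143.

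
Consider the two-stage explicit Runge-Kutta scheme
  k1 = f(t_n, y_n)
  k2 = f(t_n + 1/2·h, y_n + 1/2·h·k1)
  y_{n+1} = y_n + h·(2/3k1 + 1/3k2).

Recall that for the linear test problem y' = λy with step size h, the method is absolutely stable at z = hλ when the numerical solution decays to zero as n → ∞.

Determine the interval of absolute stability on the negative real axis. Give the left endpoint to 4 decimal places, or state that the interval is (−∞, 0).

Set f=λy, z=hλ:
  k1=λy_n ⇒ h·k1=z·y_n;  k2=λ(1+1/2z)y_n ⇒ h·k2=z(1+1/2z)y_n
  y_{n+1}/y_n = 1 + 2/3z + 1/3z(1+1/2z) = 1 + z + 1/6z²
  so R(z) = 1 + z + 1/6z².

Boundary: |R(x)|=1, x<0.
x=-0.8: |R|=0.3067
R=1: x+1/6x²=0 ⇒ x=−6=-6.0000; min R=1−1/(4·1/6)=-0.5000>−1
Confirm numerically:
  x=-3.016: |R|=0.49996 <1
  x=-2.923: |R|=0.49901 <1
  x=-2.695: |R|=0.48450 <1
  x=-6.554: |R|=1.60515 >1
  x=-6.176: |R|=1.18116 >1
Interval (-6.0000, 0).

z∈(-6.0000,0).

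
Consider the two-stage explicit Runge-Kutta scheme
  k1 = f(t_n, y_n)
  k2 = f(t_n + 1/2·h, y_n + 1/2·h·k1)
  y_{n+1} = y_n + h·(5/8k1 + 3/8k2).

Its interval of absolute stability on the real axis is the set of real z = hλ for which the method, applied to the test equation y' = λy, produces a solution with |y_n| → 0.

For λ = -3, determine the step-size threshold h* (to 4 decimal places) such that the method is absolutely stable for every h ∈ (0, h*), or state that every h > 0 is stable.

(-5.3333,0); λ=-3 ⇒ h* = (16/3)/3 = 1.7778.

Set f=λy, z=hλ:
  k1=λy_n ⇒ h·k1=z·y_n;  k2=λ(1+1/2z)y_n ⇒ h·k2=z(1+1/2z)y_n
  y_{n+1}/y_n = 1 + 5/8z + 3/8z(1+1/2z) = 1 + z + 3/16z²
  so R(z) = 1 + z + 3/16z².

Solve |R(x)|<1 on ℝ⁻.
x=-1.25: |R|=0.0430
R=1: x+3/16x²=0 ⇒ x=−16/3=-5.3333; min R=1−1/(4·3/16)=-0.3333>−1
Confirm numerically:
  x=-4.099: |R|=0.05134 <1
  x=-3.106: |R|=0.29714 <1
  x=-2.835: |R|=0.32802 <1
  x=-5.593: |R|=1.27231 >1
  x=-5.428: |R|=1.09635 >1
So |R|<1 on (-5.3333, 0).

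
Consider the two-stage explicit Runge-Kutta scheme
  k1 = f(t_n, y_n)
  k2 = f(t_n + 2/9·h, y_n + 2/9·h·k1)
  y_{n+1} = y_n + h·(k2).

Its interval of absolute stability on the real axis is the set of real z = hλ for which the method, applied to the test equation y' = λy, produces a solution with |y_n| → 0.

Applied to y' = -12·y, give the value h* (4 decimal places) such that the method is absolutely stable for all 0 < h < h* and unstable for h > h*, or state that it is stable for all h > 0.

With y'=λy (z=hλ):
  k1=λy_n ⇒ h·k1=z·y_n;  k2=λ(1+2/9z)y_n ⇒ h·k2=z(1+2/9z)y_n
  y_{n+1}/y_n = 1 + z(1+2/9z) = 1 + z + 2/9z²
  so R(z) = 1 + z + 2/9z².

Solve |R(x)|<1 on ℝ⁻.
x=-0.87: |R|=0.2982
R=1: x+2/9x²=0 ⇒ x=−9/2=-4.5000; min R=1−1/(4·2/9)=-0.1250>−1
Confirm numerically:
  x=-3.695: |R|=0.33901 <1
  x=-3.166: |R|=0.06146 <1
  x=-3.080: |R|=0.02809 <1
  x=-3.051: |R|=0.01758 <1
  x=-5.088: |R|=1.66483 >1
  x=-4.721: |R|=1.23185 >1
  x=-4.691: |R|=1.19911 >1
Stable set (-4.5000, 0).

(-4.5000,0); λ=-12 ⇒ h* = (9/2)/12 = 0.3750.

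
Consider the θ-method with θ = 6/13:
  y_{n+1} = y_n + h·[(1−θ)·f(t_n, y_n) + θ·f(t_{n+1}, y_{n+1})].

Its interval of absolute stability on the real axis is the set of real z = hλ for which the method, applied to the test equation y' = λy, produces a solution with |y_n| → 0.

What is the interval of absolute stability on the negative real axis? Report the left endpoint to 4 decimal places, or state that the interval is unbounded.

With y'=λy (z=hλ):
  y_{n+1} = y_n + z·[7/13·y_n + 6/13·y_{n+1}] ⇒ (1 − 6/13z)y_{n+1} = (1 + 7/13z)y_n
  R(z) = (1 + 7/13z)/(1 − 6/13z).

Need |R(x)|<1, x<0.
x=-0.36: |R|=0.6913
R=−1: 1+7/13x = −1+6/13x ⇒ -1/13x=2 ⇒ x=2/(-1/13)=-26.0000
Confirm numerically:
  x=-21.856: |R|=0.97125 <1
  x=-20.173: |R|=0.95653 <1
  x=-19.376: |R|=0.94875 <1
  x=-16.546: |R|=0.91580 <1
  x=-26.482: |R|=1.00280 >1
  x=-26.168: |R|=1.00099 >1
  x=-26.076: |R|=1.00045 >1
Interval (-26.0000, 0).

(-26.0000, 0).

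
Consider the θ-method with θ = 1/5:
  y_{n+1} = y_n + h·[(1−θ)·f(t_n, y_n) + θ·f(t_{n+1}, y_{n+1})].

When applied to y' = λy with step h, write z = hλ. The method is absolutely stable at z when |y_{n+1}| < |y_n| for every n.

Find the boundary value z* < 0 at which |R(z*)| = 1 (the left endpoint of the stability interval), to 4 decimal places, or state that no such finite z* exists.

left endpoint -3.3333.

With y'=λy (z=hλ):
  y_{n+1} = y_n + z·[4/5·y_n + 1/5·y_{n+1}] ⇒ (1 − 1/5z)y_{n+1} = (1 + 4/5z)y_n
  Hence R(z) = (1 + 4/5z)/(1 − 1/5z).

Boundary: |R(x)|=1, x<0.
x=-0.85: |R|=0.2735
R=−1: 1+4/5x = −1+1/5x ⇒ -3/5x=2 ⇒ x=2/(-3/5)=-3.3333
Confirm numerically:
  x=-2.500: |R|=0.66667 <1
  x=-1.799: |R|=0.32299 <1
  x=-1.624: |R|=0.22585 <1
  x=-1.465: |R|=0.13302 <1
  x=-3.659: |R|=1.11283 >1
  x=-3.511: |R|=1.06262 >1
  x=-3.413: |R|=1.02841 >1
So |R|<1 on (-3.3333, 0).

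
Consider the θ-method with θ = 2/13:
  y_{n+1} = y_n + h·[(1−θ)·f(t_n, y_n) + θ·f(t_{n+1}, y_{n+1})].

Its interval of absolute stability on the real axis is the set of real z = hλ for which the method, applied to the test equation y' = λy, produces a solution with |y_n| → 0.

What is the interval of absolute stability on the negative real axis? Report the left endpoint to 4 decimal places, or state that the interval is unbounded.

(-2.8889, 0).

On y'=λy, z=hλ:
  y_{n+1} = y_n + z·[11/13·y_n + 2/13·y_{n+1}] ⇒ (1 − 2/13z)y_{n+1} = (1 + 11/13z)y_n
  ⇒ R(z) = (1 + 11/13z)/(1 − 2/13z).

Solve |R(x)|<1 on ℝ⁻.
x=-1.53: |R|=0.2385
R=−1: 1+11/13x = −1+2/13x ⇒ -9/13x=2 ⇒ x=2/(-9/13)=-2.8889
Confirm numerically:
  x=-2.577: |R|=0.84538 <1
  x=-2.499: |R|=0.80503 <1
  x=-1.413: |R|=0.16068 <1
  x=-3.395: |R|=1.23017 >1
  x=-3.289: |R|=1.18393 >1
  x=-3.042: |R|=1.07221 >1
Interval (-2.8889, 0).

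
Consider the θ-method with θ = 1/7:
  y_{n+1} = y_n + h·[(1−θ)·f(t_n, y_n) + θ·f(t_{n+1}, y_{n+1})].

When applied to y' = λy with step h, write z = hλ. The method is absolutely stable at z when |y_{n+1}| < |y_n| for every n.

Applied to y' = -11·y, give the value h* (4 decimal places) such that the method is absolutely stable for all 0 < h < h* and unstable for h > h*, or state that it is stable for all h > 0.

Set f=λy, z=hλ:
  y_{n+1} = y_n + z·[6/7·y_n + 1/7·y_{n+1}] ⇒ (1 − 1/7z)y_{n+1} = (1 + 6/7z)y_n
  R(z) = (1 + 6/7z)/(1 − 1/7z).

Boundary: |R(x)|=1, x<0.
x=-0.35: |R|=0.6667
R=−1: 1+6/7x = −1+1/7x ⇒ -5/7x=2 ⇒ x=2/(-5/7)=-2.8000
Confirm numerically:
  x=-2.281: |R|=0.72040 <1
  x=-2.008: |R|=0.56039 <1
  x=-1.936: |R|=0.51656 <1
  x=-3.245: |R|=1.21718 >1
  x=-3.183: |R|=1.18806 >1
So |R|<1 on (-2.8000, 0).

(-2.8000,0); λ=-11 ⇒ h* = (14/5)/11 = 0.2545.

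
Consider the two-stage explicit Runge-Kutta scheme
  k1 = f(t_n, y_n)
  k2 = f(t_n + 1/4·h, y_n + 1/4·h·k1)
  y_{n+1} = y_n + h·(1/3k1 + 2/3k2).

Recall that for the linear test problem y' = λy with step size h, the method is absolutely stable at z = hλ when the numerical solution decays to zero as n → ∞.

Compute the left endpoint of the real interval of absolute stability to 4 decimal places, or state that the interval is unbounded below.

With y'=λy (z=hλ):
  k1=λy_n ⇒ h·k1=z·y_n;  k2=λ(1+1/4z)y_n ⇒ h·k2=z(1+1/4z)y_n
  y_{n+1}/y_n = 1 + 1/3z + 2/3z(1+1/4z) = 1 + z + 1/6z²
  Hence R(z) = 1 + z + 1/6z².

Solve |R(x)|<1 on ℝ⁻.
x=-1.32: |R|=0.0296
R=1: x+1/6x²=0 ⇒ x=−6=-6.0000; min R=1−1/(4·1/6)=-0.5000>−1
Confirm numerically:
  x=-5.082: |R|=0.22245 <1
  x=-4.982: |R|=0.15472 <1
  x=-4.504: |R|=0.12300 <1
  x=-6.312: |R|=1.32822 >1
  x=-6.146: |R|=1.14955 >1
Stable set (-6.0000, 0).

left endpoint -6.0000.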